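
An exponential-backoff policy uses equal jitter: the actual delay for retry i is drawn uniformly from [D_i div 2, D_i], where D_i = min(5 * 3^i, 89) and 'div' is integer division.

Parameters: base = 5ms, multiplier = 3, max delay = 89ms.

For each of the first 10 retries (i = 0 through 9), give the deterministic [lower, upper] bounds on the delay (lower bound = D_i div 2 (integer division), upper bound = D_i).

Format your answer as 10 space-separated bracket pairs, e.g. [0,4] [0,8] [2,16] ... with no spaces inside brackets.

Computing bounds per retry:
  i=0: D_i=min(5*3^0,89)=5, bounds=[2,5]
  i=1: D_i=min(5*3^1,89)=15, bounds=[7,15]
  i=2: D_i=min(5*3^2,89)=45, bounds=[22,45]
  i=3: D_i=min(5*3^3,89)=89, bounds=[44,89]
  i=4: D_i=min(5*3^4,89)=89, bounds=[44,89]
  i=5: D_i=min(5*3^5,89)=89, bounds=[44,89]
  i=6: D_i=min(5*3^6,89)=89, bounds=[44,89]
  i=7: D_i=min(5*3^7,89)=89, bounds=[44,89]
  i=8: D_i=min(5*3^8,89)=89, bounds=[44,89]
  i=9: D_i=min(5*3^9,89)=89, bounds=[44,89]

Answer: [2,5] [7,15] [22,45] [44,89] [44,89] [44,89] [44,89] [44,89] [44,89] [44,89]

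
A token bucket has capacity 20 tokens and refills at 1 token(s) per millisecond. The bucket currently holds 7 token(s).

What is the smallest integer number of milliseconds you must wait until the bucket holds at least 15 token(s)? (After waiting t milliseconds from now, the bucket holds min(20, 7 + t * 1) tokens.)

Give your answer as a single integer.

Need 7 + t * 1 >= 15, so t >= 8/1.
Smallest integer t = ceil(8/1) = 8.

Answer: 8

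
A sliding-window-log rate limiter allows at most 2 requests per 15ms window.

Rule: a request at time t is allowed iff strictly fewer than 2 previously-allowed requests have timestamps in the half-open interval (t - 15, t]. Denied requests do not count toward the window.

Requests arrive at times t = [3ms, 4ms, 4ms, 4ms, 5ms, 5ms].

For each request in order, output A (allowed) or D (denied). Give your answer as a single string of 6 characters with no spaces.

Answer: AADDDD

Derivation:
Tracking allowed requests in the window:
  req#1 t=3ms: ALLOW
  req#2 t=4ms: ALLOW
  req#3 t=4ms: DENY
  req#4 t=4ms: DENY
  req#5 t=5ms: DENY
  req#6 t=5ms: DENY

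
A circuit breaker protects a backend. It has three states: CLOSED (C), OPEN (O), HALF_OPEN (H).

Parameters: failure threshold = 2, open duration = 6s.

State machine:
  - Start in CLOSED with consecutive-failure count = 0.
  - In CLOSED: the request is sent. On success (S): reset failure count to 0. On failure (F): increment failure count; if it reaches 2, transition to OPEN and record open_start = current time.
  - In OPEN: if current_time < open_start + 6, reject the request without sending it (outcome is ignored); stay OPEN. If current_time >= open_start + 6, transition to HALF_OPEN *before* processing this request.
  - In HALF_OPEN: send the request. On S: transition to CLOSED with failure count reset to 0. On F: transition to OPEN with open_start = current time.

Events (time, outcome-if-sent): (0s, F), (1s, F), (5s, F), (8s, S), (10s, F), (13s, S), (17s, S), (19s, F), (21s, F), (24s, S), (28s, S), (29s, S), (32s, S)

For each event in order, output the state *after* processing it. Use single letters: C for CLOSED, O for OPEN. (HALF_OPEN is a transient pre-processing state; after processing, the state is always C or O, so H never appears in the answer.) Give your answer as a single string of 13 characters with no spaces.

State after each event:
  event#1 t=0s outcome=F: state=CLOSED
  event#2 t=1s outcome=F: state=OPEN
  event#3 t=5s outcome=F: state=OPEN
  event#4 t=8s outcome=S: state=CLOSED
  event#5 t=10s outcome=F: state=CLOSED
  event#6 t=13s outcome=S: state=CLOSED
  event#7 t=17s outcome=S: state=CLOSED
  event#8 t=19s outcome=F: state=CLOSED
  event#9 t=21s outcome=F: state=OPEN
  event#10 t=24s outcome=S: state=OPEN
  event#11 t=28s outcome=S: state=CLOSED
  event#12 t=29s outcome=S: state=CLOSED
  event#13 t=32s outcome=S: state=CLOSED

Answer: COOCCCCCOOCCC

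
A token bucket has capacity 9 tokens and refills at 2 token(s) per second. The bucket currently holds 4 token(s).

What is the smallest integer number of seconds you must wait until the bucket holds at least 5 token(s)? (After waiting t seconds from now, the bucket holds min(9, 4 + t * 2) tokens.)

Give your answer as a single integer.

Answer: 1

Derivation:
Need 4 + t * 2 >= 5, so t >= 1/2.
Smallest integer t = ceil(1/2) = 1.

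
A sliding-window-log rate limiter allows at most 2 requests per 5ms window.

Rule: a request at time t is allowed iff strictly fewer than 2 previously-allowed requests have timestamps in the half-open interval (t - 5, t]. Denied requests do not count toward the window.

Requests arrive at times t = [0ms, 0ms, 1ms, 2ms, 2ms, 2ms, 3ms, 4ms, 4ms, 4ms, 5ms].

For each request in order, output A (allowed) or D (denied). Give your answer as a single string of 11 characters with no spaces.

Answer: AADDDDDDDDA

Derivation:
Tracking allowed requests in the window:
  req#1 t=0ms: ALLOW
  req#2 t=0ms: ALLOW
  req#3 t=1ms: DENY
  req#4 t=2ms: DENY
  req#5 t=2ms: DENY
  req#6 t=2ms: DENY
  req#7 t=3ms: DENY
  req#8 t=4ms: DENY
  req#9 t=4ms: DENY
  req#10 t=4ms: DENY
  req#11 t=5ms: ALLOW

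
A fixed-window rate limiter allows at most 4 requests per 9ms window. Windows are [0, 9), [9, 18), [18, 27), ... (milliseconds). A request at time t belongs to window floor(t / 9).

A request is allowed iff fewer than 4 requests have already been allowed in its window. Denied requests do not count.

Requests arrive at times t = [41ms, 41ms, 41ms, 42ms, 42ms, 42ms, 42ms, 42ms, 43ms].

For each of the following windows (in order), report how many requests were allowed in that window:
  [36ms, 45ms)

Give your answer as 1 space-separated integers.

Answer: 4

Derivation:
Processing requests:
  req#1 t=41ms (window 4): ALLOW
  req#2 t=41ms (window 4): ALLOW
  req#3 t=41ms (window 4): ALLOW
  req#4 t=42ms (window 4): ALLOW
  req#5 t=42ms (window 4): DENY
  req#6 t=42ms (window 4): DENY
  req#7 t=42ms (window 4): DENY
  req#8 t=42ms (window 4): DENY
  req#9 t=43ms (window 4): DENY

Allowed counts by window: 4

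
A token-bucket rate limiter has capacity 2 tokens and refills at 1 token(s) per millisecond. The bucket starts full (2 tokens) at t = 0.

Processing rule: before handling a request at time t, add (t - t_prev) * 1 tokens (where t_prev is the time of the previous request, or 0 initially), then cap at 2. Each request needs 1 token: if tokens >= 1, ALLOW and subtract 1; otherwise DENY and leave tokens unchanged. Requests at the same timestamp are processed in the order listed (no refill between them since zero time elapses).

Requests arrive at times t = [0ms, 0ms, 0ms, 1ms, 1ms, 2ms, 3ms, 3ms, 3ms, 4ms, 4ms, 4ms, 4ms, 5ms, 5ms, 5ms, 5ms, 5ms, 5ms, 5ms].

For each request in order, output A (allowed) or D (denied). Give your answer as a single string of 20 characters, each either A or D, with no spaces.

Simulating step by step:
  req#1 t=0ms: ALLOW
  req#2 t=0ms: ALLOW
  req#3 t=0ms: DENY
  req#4 t=1ms: ALLOW
  req#5 t=1ms: DENY
  req#6 t=2ms: ALLOW
  req#7 t=3ms: ALLOW
  req#8 t=3ms: DENY
  req#9 t=3ms: DENY
  req#10 t=4ms: ALLOW
  req#11 t=4ms: DENY
  req#12 t=4ms: DENY
  req#13 t=4ms: DENY
  req#14 t=5ms: ALLOW
  req#15 t=5ms: DENY
  req#16 t=5ms: DENY
  req#17 t=5ms: DENY
  req#18 t=5ms: DENY
  req#19 t=5ms: DENY
  req#20 t=5ms: DENY

Answer: AADADAADDADDDADDDDDD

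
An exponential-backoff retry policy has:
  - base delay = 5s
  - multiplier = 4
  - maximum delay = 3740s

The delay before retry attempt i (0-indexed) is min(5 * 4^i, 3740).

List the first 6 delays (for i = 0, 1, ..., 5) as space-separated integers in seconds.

Computing each delay:
  i=0: min(5*4^0, 3740) = 5
  i=1: min(5*4^1, 3740) = 20
  i=2: min(5*4^2, 3740) = 80
  i=3: min(5*4^3, 3740) = 320
  i=4: min(5*4^4, 3740) = 1280
  i=5: min(5*4^5, 3740) = 3740

Answer: 5 20 80 320 1280 3740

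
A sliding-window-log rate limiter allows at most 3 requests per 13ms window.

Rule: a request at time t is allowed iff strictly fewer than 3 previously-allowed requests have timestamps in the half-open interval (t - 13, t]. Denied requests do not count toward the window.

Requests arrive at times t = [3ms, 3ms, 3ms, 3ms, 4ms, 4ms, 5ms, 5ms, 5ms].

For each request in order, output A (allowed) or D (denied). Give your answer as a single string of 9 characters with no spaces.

Answer: AAADDDDDD

Derivation:
Tracking allowed requests in the window:
  req#1 t=3ms: ALLOW
  req#2 t=3ms: ALLOW
  req#3 t=3ms: ALLOW
  req#4 t=3ms: DENY
  req#5 t=4ms: DENY
  req#6 t=4ms: DENY
  req#7 t=5ms: DENY
  req#8 t=5ms: DENY
  req#9 t=5ms: DENY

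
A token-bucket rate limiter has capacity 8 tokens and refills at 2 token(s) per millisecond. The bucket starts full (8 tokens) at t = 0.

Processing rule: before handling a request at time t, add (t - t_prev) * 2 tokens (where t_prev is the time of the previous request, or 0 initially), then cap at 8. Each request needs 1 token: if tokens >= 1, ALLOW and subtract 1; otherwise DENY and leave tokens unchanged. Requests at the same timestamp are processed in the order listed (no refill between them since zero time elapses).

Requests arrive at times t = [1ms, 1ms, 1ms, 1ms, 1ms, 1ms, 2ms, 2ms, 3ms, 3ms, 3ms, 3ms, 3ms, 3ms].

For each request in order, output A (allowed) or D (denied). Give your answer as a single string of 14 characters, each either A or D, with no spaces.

Simulating step by step:
  req#1 t=1ms: ALLOW
  req#2 t=1ms: ALLOW
  req#3 t=1ms: ALLOW
  req#4 t=1ms: ALLOW
  req#5 t=1ms: ALLOW
  req#6 t=1ms: ALLOW
  req#7 t=2ms: ALLOW
  req#8 t=2ms: ALLOW
  req#9 t=3ms: ALLOW
  req#10 t=3ms: ALLOW
  req#11 t=3ms: ALLOW
  req#12 t=3ms: ALLOW
  req#13 t=3ms: DENY
  req#14 t=3ms: DENY

Answer: AAAAAAAAAAAADD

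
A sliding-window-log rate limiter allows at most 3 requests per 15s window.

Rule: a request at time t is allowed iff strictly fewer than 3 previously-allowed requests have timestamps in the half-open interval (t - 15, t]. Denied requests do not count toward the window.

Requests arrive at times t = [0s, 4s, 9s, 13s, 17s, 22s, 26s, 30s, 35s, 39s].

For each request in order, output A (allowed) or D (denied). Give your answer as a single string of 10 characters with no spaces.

Answer: AAADAAADAA

Derivation:
Tracking allowed requests in the window:
  req#1 t=0s: ALLOW
  req#2 t=4s: ALLOW
  req#3 t=9s: ALLOW
  req#4 t=13s: DENY
  req#5 t=17s: ALLOW
  req#6 t=22s: ALLOW
  req#7 t=26s: ALLOW
  req#8 t=30s: DENY
  req#9 t=35s: ALLOW
  req#10 t=39s: ALLOW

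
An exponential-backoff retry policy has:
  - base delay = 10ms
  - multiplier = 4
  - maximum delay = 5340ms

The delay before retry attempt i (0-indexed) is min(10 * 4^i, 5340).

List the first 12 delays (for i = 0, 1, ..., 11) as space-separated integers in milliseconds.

Computing each delay:
  i=0: min(10*4^0, 5340) = 10
  i=1: min(10*4^1, 5340) = 40
  i=2: min(10*4^2, 5340) = 160
  i=3: min(10*4^3, 5340) = 640
  i=4: min(10*4^4, 5340) = 2560
  i=5: min(10*4^5, 5340) = 5340
  i=6: min(10*4^6, 5340) = 5340
  i=7: min(10*4^7, 5340) = 5340
  i=8: min(10*4^8, 5340) = 5340
  i=9: min(10*4^9, 5340) = 5340
  i=10: min(10*4^10, 5340) = 5340
  i=11: min(10*4^11, 5340) = 5340

Answer: 10 40 160 640 2560 5340 5340 5340 5340 5340 5340 5340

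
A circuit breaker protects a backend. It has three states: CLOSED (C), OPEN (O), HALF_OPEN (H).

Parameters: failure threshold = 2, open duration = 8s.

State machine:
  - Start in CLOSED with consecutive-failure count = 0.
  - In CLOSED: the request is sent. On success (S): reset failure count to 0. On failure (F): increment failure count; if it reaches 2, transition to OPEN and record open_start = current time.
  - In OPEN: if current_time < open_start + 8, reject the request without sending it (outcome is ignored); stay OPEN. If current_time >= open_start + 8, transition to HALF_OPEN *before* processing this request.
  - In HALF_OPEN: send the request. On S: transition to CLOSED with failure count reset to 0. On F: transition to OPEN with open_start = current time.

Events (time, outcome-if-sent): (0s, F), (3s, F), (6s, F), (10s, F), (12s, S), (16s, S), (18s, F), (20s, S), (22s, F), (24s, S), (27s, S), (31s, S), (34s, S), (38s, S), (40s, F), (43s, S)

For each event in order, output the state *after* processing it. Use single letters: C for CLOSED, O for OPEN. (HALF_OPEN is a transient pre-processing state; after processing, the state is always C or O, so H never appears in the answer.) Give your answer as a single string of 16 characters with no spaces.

Answer: COOOCCCCCCCCCCCC

Derivation:
State after each event:
  event#1 t=0s outcome=F: state=CLOSED
  event#2 t=3s outcome=F: state=OPEN
  event#3 t=6s outcome=F: state=OPEN
  event#4 t=10s outcome=F: state=OPEN
  event#5 t=12s outcome=S: state=CLOSED
  event#6 t=16s outcome=S: state=CLOSED
  event#7 t=18s outcome=F: state=CLOSED
  event#8 t=20s outcome=S: state=CLOSED
  event#9 t=22s outcome=F: state=CLOSED
  event#10 t=24s outcome=S: state=CLOSED
  event#11 t=27s outcome=S: state=CLOSED
  event#12 t=31s outcome=S: state=CLOSED
  event#13 t=34s outcome=S: state=CLOSED
  event#14 t=38s outcome=S: state=CLOSED
  event#15 t=40s outcome=F: state=CLOSED
  event#16 t=43s outcome=S: state=CLOSED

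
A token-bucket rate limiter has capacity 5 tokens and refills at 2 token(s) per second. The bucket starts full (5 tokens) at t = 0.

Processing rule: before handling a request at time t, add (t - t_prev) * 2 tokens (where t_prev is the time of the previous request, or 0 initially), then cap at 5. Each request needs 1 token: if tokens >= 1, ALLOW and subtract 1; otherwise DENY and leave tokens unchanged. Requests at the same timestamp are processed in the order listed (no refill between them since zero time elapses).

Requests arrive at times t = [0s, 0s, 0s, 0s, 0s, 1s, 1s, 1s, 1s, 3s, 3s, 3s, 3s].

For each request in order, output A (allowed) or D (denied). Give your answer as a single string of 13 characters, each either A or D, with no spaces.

Answer: AAAAAAADDAAAA

Derivation:
Simulating step by step:
  req#1 t=0s: ALLOW
  req#2 t=0s: ALLOW
  req#3 t=0s: ALLOW
  req#4 t=0s: ALLOW
  req#5 t=0s: ALLOW
  req#6 t=1s: ALLOW
  req#7 t=1s: ALLOW
  req#8 t=1s: DENY
  req#9 t=1s: DENY
  req#10 t=3s: ALLOW
  req#11 t=3s: ALLOW
  req#12 t=3s: ALLOW
  req#13 t=3s: ALLOW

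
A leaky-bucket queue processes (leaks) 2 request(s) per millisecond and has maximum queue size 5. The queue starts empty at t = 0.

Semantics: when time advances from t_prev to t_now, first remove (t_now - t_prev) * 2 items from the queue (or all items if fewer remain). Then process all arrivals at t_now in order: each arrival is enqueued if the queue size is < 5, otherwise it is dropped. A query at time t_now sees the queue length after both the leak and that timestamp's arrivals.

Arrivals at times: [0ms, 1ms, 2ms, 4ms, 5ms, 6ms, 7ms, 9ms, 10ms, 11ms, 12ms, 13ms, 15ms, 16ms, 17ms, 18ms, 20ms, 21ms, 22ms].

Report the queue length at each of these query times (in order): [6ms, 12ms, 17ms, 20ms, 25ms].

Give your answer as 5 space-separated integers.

Queue lengths at query times:
  query t=6ms: backlog = 1
  query t=12ms: backlog = 1
  query t=17ms: backlog = 1
  query t=20ms: backlog = 1
  query t=25ms: backlog = 0

Answer: 1 1 1 1 0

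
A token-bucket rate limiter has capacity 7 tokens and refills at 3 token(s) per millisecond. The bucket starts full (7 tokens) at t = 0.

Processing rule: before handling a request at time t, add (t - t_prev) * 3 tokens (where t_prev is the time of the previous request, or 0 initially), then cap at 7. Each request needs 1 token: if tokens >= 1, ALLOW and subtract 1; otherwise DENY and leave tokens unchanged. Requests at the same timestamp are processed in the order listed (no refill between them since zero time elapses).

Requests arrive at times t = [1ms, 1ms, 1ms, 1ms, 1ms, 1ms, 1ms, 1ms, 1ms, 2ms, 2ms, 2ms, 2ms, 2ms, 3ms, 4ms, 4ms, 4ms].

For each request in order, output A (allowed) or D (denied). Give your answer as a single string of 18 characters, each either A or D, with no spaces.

Answer: AAAAAAADDAAADDAAAA

Derivation:
Simulating step by step:
  req#1 t=1ms: ALLOW
  req#2 t=1ms: ALLOW
  req#3 t=1ms: ALLOW
  req#4 t=1ms: ALLOW
  req#5 t=1ms: ALLOW
  req#6 t=1ms: ALLOW
  req#7 t=1ms: ALLOW
  req#8 t=1ms: DENY
  req#9 t=1ms: DENY
  req#10 t=2ms: ALLOW
  req#11 t=2ms: ALLOW
  req#12 t=2ms: ALLOW
  req#13 t=2ms: DENY
  req#14 t=2ms: DENY
  req#15 t=3ms: ALLOW
  req#16 t=4ms: ALLOW
  req#17 t=4ms: ALLOW
  req#18 t=4ms: ALLOW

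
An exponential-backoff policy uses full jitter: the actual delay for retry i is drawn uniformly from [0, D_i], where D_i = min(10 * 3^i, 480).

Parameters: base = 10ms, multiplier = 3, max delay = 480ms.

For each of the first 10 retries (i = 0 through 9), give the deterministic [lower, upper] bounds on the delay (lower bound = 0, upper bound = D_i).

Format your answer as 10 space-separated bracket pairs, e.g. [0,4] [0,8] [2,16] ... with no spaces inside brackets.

Answer: [0,10] [0,30] [0,90] [0,270] [0,480] [0,480] [0,480] [0,480] [0,480] [0,480]

Derivation:
Computing bounds per retry:
  i=0: D_i=min(10*3^0,480)=10, bounds=[0,10]
  i=1: D_i=min(10*3^1,480)=30, bounds=[0,30]
  i=2: D_i=min(10*3^2,480)=90, bounds=[0,90]
  i=3: D_i=min(10*3^3,480)=270, bounds=[0,270]
  i=4: D_i=min(10*3^4,480)=480, bounds=[0,480]
  i=5: D_i=min(10*3^5,480)=480, bounds=[0,480]
  i=6: D_i=min(10*3^6,480)=480, bounds=[0,480]
  i=7: D_i=min(10*3^7,480)=480, bounds=[0,480]
  i=8: D_i=min(10*3^8,480)=480, bounds=[0,480]
  i=9: D_i=min(10*3^9,480)=480, bounds=[0,480]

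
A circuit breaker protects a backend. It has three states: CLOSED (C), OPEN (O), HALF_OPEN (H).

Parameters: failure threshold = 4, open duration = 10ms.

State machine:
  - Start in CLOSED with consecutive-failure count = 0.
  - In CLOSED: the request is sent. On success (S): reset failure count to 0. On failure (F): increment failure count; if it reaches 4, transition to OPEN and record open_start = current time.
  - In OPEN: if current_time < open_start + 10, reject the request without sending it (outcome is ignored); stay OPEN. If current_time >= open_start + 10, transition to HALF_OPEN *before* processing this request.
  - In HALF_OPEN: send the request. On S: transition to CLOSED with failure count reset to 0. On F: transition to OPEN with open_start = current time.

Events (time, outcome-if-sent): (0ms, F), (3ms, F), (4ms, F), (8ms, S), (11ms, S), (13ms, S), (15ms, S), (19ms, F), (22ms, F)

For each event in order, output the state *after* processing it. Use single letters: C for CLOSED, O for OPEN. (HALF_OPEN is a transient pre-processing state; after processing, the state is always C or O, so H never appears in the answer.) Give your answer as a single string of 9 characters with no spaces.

Answer: CCCCCCCCC

Derivation:
State after each event:
  event#1 t=0ms outcome=F: state=CLOSED
  event#2 t=3ms outcome=F: state=CLOSED
  event#3 t=4ms outcome=F: state=CLOSED
  event#4 t=8ms outcome=S: state=CLOSED
  event#5 t=11ms outcome=S: state=CLOSED
  event#6 t=13ms outcome=S: state=CLOSED
  event#7 t=15ms outcome=S: state=CLOSED
  event#8 t=19ms outcome=F: state=CLOSED
  event#9 t=22ms outcome=F: state=CLOSED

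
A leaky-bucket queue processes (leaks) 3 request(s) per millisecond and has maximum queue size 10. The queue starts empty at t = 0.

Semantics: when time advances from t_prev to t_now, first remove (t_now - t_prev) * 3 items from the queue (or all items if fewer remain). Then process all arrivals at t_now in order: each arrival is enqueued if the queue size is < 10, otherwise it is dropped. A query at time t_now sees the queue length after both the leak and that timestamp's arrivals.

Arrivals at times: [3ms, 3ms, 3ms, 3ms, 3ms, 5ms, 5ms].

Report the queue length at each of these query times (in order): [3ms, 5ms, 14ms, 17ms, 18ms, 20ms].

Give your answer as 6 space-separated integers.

Answer: 5 2 0 0 0 0

Derivation:
Queue lengths at query times:
  query t=3ms: backlog = 5
  query t=5ms: backlog = 2
  query t=14ms: backlog = 0
  query t=17ms: backlog = 0
  query t=18ms: backlog = 0
  query t=20ms: backlog = 0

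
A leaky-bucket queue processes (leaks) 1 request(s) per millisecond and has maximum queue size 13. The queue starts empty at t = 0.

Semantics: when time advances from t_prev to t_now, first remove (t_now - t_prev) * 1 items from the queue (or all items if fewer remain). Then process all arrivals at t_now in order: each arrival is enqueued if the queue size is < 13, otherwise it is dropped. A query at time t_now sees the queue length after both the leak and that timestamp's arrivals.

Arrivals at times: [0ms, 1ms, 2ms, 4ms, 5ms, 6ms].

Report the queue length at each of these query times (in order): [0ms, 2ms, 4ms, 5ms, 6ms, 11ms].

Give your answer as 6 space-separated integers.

Answer: 1 1 1 1 1 0

Derivation:
Queue lengths at query times:
  query t=0ms: backlog = 1
  query t=2ms: backlog = 1
  query t=4ms: backlog = 1
  query t=5ms: backlog = 1
  query t=6ms: backlog = 1
  query t=11ms: backlog = 0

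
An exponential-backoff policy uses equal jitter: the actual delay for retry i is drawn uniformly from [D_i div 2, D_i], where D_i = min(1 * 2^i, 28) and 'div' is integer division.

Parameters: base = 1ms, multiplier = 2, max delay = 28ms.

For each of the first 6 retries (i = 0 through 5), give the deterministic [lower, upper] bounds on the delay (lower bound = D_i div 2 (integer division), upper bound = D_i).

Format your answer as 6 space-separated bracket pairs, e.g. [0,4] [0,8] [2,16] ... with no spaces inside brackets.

Computing bounds per retry:
  i=0: D_i=min(1*2^0,28)=1, bounds=[0,1]
  i=1: D_i=min(1*2^1,28)=2, bounds=[1,2]
  i=2: D_i=min(1*2^2,28)=4, bounds=[2,4]
  i=3: D_i=min(1*2^3,28)=8, bounds=[4,8]
  i=4: D_i=min(1*2^4,28)=16, bounds=[8,16]
  i=5: D_i=min(1*2^5,28)=28, bounds=[14,28]

Answer: [0,1] [1,2] [2,4] [4,8] [8,16] [14,28]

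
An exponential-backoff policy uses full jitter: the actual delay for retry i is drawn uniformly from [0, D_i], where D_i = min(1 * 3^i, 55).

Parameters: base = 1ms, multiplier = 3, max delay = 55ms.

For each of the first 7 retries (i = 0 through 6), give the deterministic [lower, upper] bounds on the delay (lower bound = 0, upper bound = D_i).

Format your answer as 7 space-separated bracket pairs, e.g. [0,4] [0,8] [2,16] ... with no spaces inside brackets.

Computing bounds per retry:
  i=0: D_i=min(1*3^0,55)=1, bounds=[0,1]
  i=1: D_i=min(1*3^1,55)=3, bounds=[0,3]
  i=2: D_i=min(1*3^2,55)=9, bounds=[0,9]
  i=3: D_i=min(1*3^3,55)=27, bounds=[0,27]
  i=4: D_i=min(1*3^4,55)=55, bounds=[0,55]
  i=5: D_i=min(1*3^5,55)=55, bounds=[0,55]
  i=6: D_i=min(1*3^6,55)=55, bounds=[0,55]

Answer: [0,1] [0,3] [0,9] [0,27] [0,55] [0,55] [0,55]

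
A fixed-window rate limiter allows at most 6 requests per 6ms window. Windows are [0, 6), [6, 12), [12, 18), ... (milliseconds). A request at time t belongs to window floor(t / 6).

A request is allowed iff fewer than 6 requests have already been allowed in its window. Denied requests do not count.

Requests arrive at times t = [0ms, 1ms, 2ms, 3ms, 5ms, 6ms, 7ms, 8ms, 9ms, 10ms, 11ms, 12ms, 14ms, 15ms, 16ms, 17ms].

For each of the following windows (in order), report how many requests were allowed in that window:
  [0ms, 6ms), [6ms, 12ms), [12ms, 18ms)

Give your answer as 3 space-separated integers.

Answer: 5 6 5

Derivation:
Processing requests:
  req#1 t=0ms (window 0): ALLOW
  req#2 t=1ms (window 0): ALLOW
  req#3 t=2ms (window 0): ALLOW
  req#4 t=3ms (window 0): ALLOW
  req#5 t=5ms (window 0): ALLOW
  req#6 t=6ms (window 1): ALLOW
  req#7 t=7ms (window 1): ALLOW
  req#8 t=8ms (window 1): ALLOW
  req#9 t=9ms (window 1): ALLOW
  req#10 t=10ms (window 1): ALLOW
  req#11 t=11ms (window 1): ALLOW
  req#12 t=12ms (window 2): ALLOW
  req#13 t=14ms (window 2): ALLOW
  req#14 t=15ms (window 2): ALLOW
  req#15 t=16ms (window 2): ALLOW
  req#16 t=17ms (window 2): ALLOW

Allowed counts by window: 5 6 5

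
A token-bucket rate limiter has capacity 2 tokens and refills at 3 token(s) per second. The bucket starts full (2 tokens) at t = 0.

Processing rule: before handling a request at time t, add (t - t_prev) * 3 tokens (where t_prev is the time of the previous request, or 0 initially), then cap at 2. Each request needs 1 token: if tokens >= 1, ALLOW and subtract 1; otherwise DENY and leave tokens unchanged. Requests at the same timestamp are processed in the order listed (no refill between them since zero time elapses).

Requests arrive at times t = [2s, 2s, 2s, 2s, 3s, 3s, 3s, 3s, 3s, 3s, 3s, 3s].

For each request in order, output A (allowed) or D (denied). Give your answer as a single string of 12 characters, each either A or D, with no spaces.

Answer: AADDAADDDDDD

Derivation:
Simulating step by step:
  req#1 t=2s: ALLOW
  req#2 t=2s: ALLOW
  req#3 t=2s: DENY
  req#4 t=2s: DENY
  req#5 t=3s: ALLOW
  req#6 t=3s: ALLOW
  req#7 t=3s: DENY
  req#8 t=3s: DENY
  req#9 t=3s: DENY
  req#10 t=3s: DENY
  req#11 t=3s: DENY
  req#12 t=3s: DENY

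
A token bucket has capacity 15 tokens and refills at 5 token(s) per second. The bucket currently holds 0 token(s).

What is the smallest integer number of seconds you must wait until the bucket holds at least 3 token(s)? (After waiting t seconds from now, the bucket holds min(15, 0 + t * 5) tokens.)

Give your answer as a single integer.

Answer: 1

Derivation:
Need 0 + t * 5 >= 3, so t >= 3/5.
Smallest integer t = ceil(3/5) = 1.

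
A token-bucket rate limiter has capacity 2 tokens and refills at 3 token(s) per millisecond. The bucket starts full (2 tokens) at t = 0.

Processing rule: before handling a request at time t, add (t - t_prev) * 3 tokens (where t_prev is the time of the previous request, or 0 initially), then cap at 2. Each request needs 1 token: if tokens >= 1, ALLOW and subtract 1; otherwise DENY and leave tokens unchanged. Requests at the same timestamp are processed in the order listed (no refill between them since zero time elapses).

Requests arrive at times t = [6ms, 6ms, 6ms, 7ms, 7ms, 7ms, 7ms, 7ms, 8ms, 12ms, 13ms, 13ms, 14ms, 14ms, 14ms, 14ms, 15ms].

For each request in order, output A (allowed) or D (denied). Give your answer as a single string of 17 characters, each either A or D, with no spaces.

Simulating step by step:
  req#1 t=6ms: ALLOW
  req#2 t=6ms: ALLOW
  req#3 t=6ms: DENY
  req#4 t=7ms: ALLOW
  req#5 t=7ms: ALLOW
  req#6 t=7ms: DENY
  req#7 t=7ms: DENY
  req#8 t=7ms: DENY
  req#9 t=8ms: ALLOW
  req#10 t=12ms: ALLOW
  req#11 t=13ms: ALLOW
  req#12 t=13ms: ALLOW
  req#13 t=14ms: ALLOW
  req#14 t=14ms: ALLOW
  req#15 t=14ms: DENY
  req#16 t=14ms: DENY
  req#17 t=15ms: ALLOW

Answer: AADAADDDAAAAAADDA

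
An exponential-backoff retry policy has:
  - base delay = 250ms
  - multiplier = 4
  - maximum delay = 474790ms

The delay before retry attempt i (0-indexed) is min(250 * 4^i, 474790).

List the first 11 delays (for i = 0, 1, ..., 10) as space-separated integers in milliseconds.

Answer: 250 1000 4000 16000 64000 256000 474790 474790 474790 474790 474790

Derivation:
Computing each delay:
  i=0: min(250*4^0, 474790) = 250
  i=1: min(250*4^1, 474790) = 1000
  i=2: min(250*4^2, 474790) = 4000
  i=3: min(250*4^3, 474790) = 16000
  i=4: min(250*4^4, 474790) = 64000
  i=5: min(250*4^5, 474790) = 256000
  i=6: min(250*4^6, 474790) = 474790
  i=7: min(250*4^7, 474790) = 474790
  i=8: min(250*4^8, 474790) = 474790
  i=9: min(250*4^9, 474790) = 474790
  i=10: min(250*4^10, 474790) = 474790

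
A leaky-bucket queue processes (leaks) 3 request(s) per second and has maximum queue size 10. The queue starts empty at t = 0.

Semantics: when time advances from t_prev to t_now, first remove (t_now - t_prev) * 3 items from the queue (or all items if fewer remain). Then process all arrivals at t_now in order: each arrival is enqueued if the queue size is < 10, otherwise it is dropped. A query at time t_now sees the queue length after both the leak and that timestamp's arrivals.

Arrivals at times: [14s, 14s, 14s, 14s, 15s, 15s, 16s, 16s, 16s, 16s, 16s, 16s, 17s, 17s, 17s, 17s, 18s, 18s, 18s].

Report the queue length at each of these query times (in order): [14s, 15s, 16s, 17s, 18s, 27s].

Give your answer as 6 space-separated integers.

Queue lengths at query times:
  query t=14s: backlog = 4
  query t=15s: backlog = 3
  query t=16s: backlog = 6
  query t=17s: backlog = 7
  query t=18s: backlog = 7
  query t=27s: backlog = 0

Answer: 4 3 6 7 7 0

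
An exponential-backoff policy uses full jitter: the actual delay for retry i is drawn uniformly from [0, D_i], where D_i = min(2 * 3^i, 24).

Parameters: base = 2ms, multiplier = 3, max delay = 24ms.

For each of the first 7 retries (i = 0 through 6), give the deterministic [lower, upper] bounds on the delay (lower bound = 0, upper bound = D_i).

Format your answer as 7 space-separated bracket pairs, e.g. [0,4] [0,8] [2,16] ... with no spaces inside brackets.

Computing bounds per retry:
  i=0: D_i=min(2*3^0,24)=2, bounds=[0,2]
  i=1: D_i=min(2*3^1,24)=6, bounds=[0,6]
  i=2: D_i=min(2*3^2,24)=18, bounds=[0,18]
  i=3: D_i=min(2*3^3,24)=24, bounds=[0,24]
  i=4: D_i=min(2*3^4,24)=24, bounds=[0,24]
  i=5: D_i=min(2*3^5,24)=24, bounds=[0,24]
  i=6: D_i=min(2*3^6,24)=24, bounds=[0,24]

Answer: [0,2] [0,6] [0,18] [0,24] [0,24] [0,24] [0,24]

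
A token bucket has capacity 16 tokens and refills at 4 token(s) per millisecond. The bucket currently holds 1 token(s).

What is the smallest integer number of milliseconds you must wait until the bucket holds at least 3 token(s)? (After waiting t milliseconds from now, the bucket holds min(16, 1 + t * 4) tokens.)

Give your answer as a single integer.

Need 1 + t * 4 >= 3, so t >= 2/4.
Smallest integer t = ceil(2/4) = 1.

Answer: 1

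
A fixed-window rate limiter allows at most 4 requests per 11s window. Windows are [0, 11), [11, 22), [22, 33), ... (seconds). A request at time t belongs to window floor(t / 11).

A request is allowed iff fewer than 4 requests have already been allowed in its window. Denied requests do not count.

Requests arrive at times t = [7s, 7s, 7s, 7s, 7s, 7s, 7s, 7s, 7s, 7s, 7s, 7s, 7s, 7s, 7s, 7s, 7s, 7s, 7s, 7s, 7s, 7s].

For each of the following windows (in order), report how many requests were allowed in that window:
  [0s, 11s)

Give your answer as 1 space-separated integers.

Answer: 4

Derivation:
Processing requests:
  req#1 t=7s (window 0): ALLOW
  req#2 t=7s (window 0): ALLOW
  req#3 t=7s (window 0): ALLOW
  req#4 t=7s (window 0): ALLOW
  req#5 t=7s (window 0): DENY
  req#6 t=7s (window 0): DENY
  req#7 t=7s (window 0): DENY
  req#8 t=7s (window 0): DENY
  req#9 t=7s (window 0): DENY
  req#10 t=7s (window 0): DENY
  req#11 t=7s (window 0): DENY
  req#12 t=7s (window 0): DENY
  req#13 t=7s (window 0): DENY
  req#14 t=7s (window 0): DENY
  req#15 t=7s (window 0): DENY
  req#16 t=7s (window 0): DENY
  req#17 t=7s (window 0): DENY
  req#18 t=7s (window 0): DENY
  req#19 t=7s (window 0): DENY
  req#20 t=7s (window 0): DENY
  req#21 t=7s (window 0): DENY
  req#22 t=7s (window 0): DENY

Allowed counts by window: 4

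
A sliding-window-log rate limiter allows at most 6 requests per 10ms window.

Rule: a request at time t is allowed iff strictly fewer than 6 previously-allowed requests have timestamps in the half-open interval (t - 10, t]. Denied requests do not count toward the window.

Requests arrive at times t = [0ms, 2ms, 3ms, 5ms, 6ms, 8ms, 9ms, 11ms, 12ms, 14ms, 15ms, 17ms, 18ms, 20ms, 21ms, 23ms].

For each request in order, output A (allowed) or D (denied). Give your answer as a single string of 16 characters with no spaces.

Answer: AAAAAADAAAAAADAA

Derivation:
Tracking allowed requests in the window:
  req#1 t=0ms: ALLOW
  req#2 t=2ms: ALLOW
  req#3 t=3ms: ALLOW
  req#4 t=5ms: ALLOW
  req#5 t=6ms: ALLOW
  req#6 t=8ms: ALLOW
  req#7 t=9ms: DENY
  req#8 t=11ms: ALLOW
  req#9 t=12ms: ALLOW
  req#10 t=14ms: ALLOW
  req#11 t=15ms: ALLOW
  req#12 t=17ms: ALLOW
  req#13 t=18ms: ALLOW
  req#14 t=20ms: DENY
  req#15 t=21ms: ALLOW
  req#16 t=23ms: ALLOW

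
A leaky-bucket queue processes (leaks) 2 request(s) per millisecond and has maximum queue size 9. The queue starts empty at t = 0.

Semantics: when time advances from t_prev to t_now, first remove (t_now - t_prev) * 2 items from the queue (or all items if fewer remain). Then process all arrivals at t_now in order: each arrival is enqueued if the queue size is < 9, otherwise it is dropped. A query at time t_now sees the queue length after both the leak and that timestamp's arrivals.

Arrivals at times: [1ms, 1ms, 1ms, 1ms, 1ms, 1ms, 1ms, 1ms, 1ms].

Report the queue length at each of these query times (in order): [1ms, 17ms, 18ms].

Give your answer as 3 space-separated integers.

Answer: 9 0 0

Derivation:
Queue lengths at query times:
  query t=1ms: backlog = 9
  query t=17ms: backlog = 0
  query t=18ms: backlog = 0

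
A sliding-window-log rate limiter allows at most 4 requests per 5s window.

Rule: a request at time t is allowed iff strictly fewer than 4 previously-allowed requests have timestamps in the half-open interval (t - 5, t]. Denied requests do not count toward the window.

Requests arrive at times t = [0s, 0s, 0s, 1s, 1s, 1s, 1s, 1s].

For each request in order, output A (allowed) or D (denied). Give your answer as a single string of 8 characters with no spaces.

Answer: AAAADDDD

Derivation:
Tracking allowed requests in the window:
  req#1 t=0s: ALLOW
  req#2 t=0s: ALLOW
  req#3 t=0s: ALLOW
  req#4 t=1s: ALLOW
  req#5 t=1s: DENY
  req#6 t=1s: DENY
  req#7 t=1s: DENY
  req#8 t=1s: DENY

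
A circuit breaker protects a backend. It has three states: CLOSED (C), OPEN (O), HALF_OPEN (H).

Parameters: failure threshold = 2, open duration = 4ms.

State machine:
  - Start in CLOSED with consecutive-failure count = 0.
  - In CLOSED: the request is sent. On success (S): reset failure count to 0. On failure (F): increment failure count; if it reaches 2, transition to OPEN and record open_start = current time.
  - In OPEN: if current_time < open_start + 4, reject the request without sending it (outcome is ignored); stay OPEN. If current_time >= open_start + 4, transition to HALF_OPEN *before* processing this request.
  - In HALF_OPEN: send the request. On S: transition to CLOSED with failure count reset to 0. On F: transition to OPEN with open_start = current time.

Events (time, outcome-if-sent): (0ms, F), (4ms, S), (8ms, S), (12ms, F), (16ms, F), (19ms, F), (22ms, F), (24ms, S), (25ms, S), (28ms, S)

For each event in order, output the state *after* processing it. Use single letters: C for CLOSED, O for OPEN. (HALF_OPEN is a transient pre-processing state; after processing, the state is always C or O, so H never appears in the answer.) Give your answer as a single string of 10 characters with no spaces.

State after each event:
  event#1 t=0ms outcome=F: state=CLOSED
  event#2 t=4ms outcome=S: state=CLOSED
  event#3 t=8ms outcome=S: state=CLOSED
  event#4 t=12ms outcome=F: state=CLOSED
  event#5 t=16ms outcome=F: state=OPEN
  event#6 t=19ms outcome=F: state=OPEN
  event#7 t=22ms outcome=F: state=OPEN
  event#8 t=24ms outcome=S: state=OPEN
  event#9 t=25ms outcome=S: state=OPEN
  event#10 t=28ms outcome=S: state=CLOSED

Answer: CCCCOOOOOC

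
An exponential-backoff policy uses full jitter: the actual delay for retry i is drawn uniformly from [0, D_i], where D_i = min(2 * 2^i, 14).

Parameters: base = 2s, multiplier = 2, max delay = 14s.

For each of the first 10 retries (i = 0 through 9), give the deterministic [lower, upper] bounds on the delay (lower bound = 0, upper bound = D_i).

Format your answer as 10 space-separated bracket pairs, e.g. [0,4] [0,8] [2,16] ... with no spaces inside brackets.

Computing bounds per retry:
  i=0: D_i=min(2*2^0,14)=2, bounds=[0,2]
  i=1: D_i=min(2*2^1,14)=4, bounds=[0,4]
  i=2: D_i=min(2*2^2,14)=8, bounds=[0,8]
  i=3: D_i=min(2*2^3,14)=14, bounds=[0,14]
  i=4: D_i=min(2*2^4,14)=14, bounds=[0,14]
  i=5: D_i=min(2*2^5,14)=14, bounds=[0,14]
  i=6: D_i=min(2*2^6,14)=14, bounds=[0,14]
  i=7: D_i=min(2*2^7,14)=14, bounds=[0,14]
  i=8: D_i=min(2*2^8,14)=14, bounds=[0,14]
  i=9: D_i=min(2*2^9,14)=14, bounds=[0,14]

Answer: [0,2] [0,4] [0,8] [0,14] [0,14] [0,14] [0,14] [0,14] [0,14] [0,14]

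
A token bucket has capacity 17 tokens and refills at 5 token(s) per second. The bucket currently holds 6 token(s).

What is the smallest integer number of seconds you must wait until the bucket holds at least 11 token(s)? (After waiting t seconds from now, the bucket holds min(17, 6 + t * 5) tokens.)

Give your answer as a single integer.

Answer: 1

Derivation:
Need 6 + t * 5 >= 11, so t >= 5/5.
Smallest integer t = ceil(5/5) = 1.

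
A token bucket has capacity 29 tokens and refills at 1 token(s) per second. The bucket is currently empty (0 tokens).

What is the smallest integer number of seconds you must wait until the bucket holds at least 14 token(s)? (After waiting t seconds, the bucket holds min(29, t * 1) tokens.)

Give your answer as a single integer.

Need t * 1 >= 14, so t >= 14/1.
Smallest integer t = ceil(14/1) = 14.

Answer: 14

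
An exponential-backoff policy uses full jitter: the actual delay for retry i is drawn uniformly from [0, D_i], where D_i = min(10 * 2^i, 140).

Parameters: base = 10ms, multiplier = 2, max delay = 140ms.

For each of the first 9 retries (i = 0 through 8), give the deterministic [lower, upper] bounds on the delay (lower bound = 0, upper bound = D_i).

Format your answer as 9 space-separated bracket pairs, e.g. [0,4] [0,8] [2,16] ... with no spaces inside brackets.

Answer: [0,10] [0,20] [0,40] [0,80] [0,140] [0,140] [0,140] [0,140] [0,140]

Derivation:
Computing bounds per retry:
  i=0: D_i=min(10*2^0,140)=10, bounds=[0,10]
  i=1: D_i=min(10*2^1,140)=20, bounds=[0,20]
  i=2: D_i=min(10*2^2,140)=40, bounds=[0,40]
  i=3: D_i=min(10*2^3,140)=80, bounds=[0,80]
  i=4: D_i=min(10*2^4,140)=140, bounds=[0,140]
  i=5: D_i=min(10*2^5,140)=140, bounds=[0,140]
  i=6: D_i=min(10*2^6,140)=140, bounds=[0,140]
  i=7: D_i=min(10*2^7,140)=140, bounds=[0,140]
  i=8: D_i=min(10*2^8,140)=140, bounds=[0,140]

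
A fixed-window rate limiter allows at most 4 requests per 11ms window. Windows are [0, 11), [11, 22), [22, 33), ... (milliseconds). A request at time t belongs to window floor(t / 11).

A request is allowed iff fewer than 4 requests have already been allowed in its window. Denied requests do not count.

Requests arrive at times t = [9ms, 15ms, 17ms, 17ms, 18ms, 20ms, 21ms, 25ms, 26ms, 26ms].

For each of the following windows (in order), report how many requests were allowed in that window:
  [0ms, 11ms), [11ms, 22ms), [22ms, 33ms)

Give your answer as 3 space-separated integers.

Processing requests:
  req#1 t=9ms (window 0): ALLOW
  req#2 t=15ms (window 1): ALLOW
  req#3 t=17ms (window 1): ALLOW
  req#4 t=17ms (window 1): ALLOW
  req#5 t=18ms (window 1): ALLOW
  req#6 t=20ms (window 1): DENY
  req#7 t=21ms (window 1): DENY
  req#8 t=25ms (window 2): ALLOW
  req#9 t=26ms (window 2): ALLOW
  req#10 t=26ms (window 2): ALLOW

Allowed counts by window: 1 4 3

Answer: 1 4 3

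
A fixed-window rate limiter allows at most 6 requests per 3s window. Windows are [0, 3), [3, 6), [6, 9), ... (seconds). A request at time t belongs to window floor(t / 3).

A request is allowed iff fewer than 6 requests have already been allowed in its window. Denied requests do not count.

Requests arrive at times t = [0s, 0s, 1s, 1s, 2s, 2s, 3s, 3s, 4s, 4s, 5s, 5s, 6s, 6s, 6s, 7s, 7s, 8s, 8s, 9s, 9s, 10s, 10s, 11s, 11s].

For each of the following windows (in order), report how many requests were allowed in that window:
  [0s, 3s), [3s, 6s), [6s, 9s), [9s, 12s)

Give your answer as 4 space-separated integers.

Answer: 6 6 6 6

Derivation:
Processing requests:
  req#1 t=0s (window 0): ALLOW
  req#2 t=0s (window 0): ALLOW
  req#3 t=1s (window 0): ALLOW
  req#4 t=1s (window 0): ALLOW
  req#5 t=2s (window 0): ALLOW
  req#6 t=2s (window 0): ALLOW
  req#7 t=3s (window 1): ALLOW
  req#8 t=3s (window 1): ALLOW
  req#9 t=4s (window 1): ALLOW
  req#10 t=4s (window 1): ALLOW
  req#11 t=5s (window 1): ALLOW
  req#12 t=5s (window 1): ALLOW
  req#13 t=6s (window 2): ALLOW
  req#14 t=6s (window 2): ALLOW
  req#15 t=6s (window 2): ALLOW
  req#16 t=7s (window 2): ALLOW
  req#17 t=7s (window 2): ALLOW
  req#18 t=8s (window 2): ALLOW
  req#19 t=8s (window 2): DENY
  req#20 t=9s (window 3): ALLOW
  req#21 t=9s (window 3): ALLOW
  req#22 t=10s (window 3): ALLOW
  req#23 t=10s (window 3): ALLOW
  req#24 t=11s (window 3): ALLOW
  req#25 t=11s (window 3): ALLOW

Allowed counts by window: 6 6 6 6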